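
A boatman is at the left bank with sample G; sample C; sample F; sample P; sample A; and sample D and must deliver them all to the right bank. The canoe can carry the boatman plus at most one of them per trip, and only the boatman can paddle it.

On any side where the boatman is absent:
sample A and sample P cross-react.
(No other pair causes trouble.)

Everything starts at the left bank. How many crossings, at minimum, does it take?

11

Counting alone: the boatman can take at most 1 across per trip to the right bank, so moving all 6 needs at least 6 loaded trips out, with a return between consecutive ones — at least 11 crossings.
The plan below uses exactly 11 crossings, so it is optimal:
1. Boatman goes to the right bank with sample P.  [the left bank: sample A, sample C, sample D, sample F, sample G | the right bank: sample P]
2. Boatman goes back to the left bank alone.  [the left bank: sample A, sample C, sample D, sample F, sample G | the right bank: sample P]
3. Boatman goes to the right bank with sample G.  [the left bank: sample A, sample C, sample D, sample F | the right bank: sample G, sample P]
4. Boatman goes back to the left bank alone.  [the left bank: sample A, sample C, sample D, sample F | the right bank: sample G, sample P]
5. Boatman goes to the right bank with sample C.  [the left bank: sample A, sample D, sample F | the right bank: sample C, sample G, sample P]
6. Boatman goes back to the left bank alone.  [the left bank: sample A, sample D, sample F | the right bank: sample C, sample G, sample P]
7. Boatman goes to the right bank with sample F.  [the left bank: sample A, sample D | the right bank: sample C, sample F, sample G, sample P]
8. Boatman goes back to the left bank alone.  [the left bank: sample A, sample D | the right bank: sample C, sample F, sample G, sample P]
9. Boatman goes to the right bank with sample D.  [the left bank: sample A | the right bank: sample C, sample D, sample F, sample G, sample P]
10. Boatman goes back to the left bank alone.  [the left bank: sample A | the right bank: sample C, sample D, sample F, sample G, sample P]
11. Boatman goes to the right bank with sample A.  [the left bank: — | the right bank: sample A, sample C, sample D, sample F, sample G, sample P]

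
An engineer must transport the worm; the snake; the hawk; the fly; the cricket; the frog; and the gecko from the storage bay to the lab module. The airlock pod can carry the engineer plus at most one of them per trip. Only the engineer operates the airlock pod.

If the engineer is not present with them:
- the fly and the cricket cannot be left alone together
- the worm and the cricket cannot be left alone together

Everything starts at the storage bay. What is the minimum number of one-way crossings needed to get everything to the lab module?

Counting alone: the engineer can take at most 1 across per trip to the lab module, so moving all 7 needs at least 7 loaded trips out, with a return between consecutive ones — at least 13 crossings.
The safety rule pushes this higher. Following every safe sequence of crossings, the most of the 7 that can be at the lab module as the airlock pod arrives there on crossing 13 is 6 — never all 7.
So no plan with fewer than 15 crossings exists, and this one achieves 15:
1. Engineer goes to the lab module with the cricket.  [the storage bay: the fly, the frog, the gecko, the hawk, the snake, the worm | the lab module: the cricket]
2. Engineer goes back to the storage bay alone.  [the storage bay: the fly, the frog, the gecko, the hawk, the snake, the worm | the lab module: the cricket]
3. Engineer goes to the lab module with the worm.  [the storage bay: the fly, the frog, the gecko, the hawk, the snake | the lab module: the cricket, the worm]
4. Engineer goes back to the storage bay with the cricket.  [the storage bay: the cricket, the fly, the frog, the gecko, the hawk, the snake | the lab module: the worm]
5. Engineer goes to the lab module with the fly.  [the storage bay: the cricket, the frog, the gecko, the hawk, the snake | the lab module: the fly, the worm]
6. Engineer goes back to the storage bay alone.  [the storage bay: the cricket, the frog, the gecko, the hawk, the snake | the lab module: the fly, the worm]
7. Engineer goes to the lab module with the snake.  [the storage bay: the cricket, the frog, the gecko, the hawk | the lab module: the fly, the snake, the worm]
8. Engineer goes back to the storage bay alone.  [the storage bay: the cricket, the frog, the gecko, the hawk | the lab module: the fly, the snake, the worm]
9. Engineer goes to the lab module with the hawk.  [the storage bay: the cricket, the frog, the gecko | the lab module: the fly, the hawk, the snake, the worm]
10. Engineer goes back to the storage bay alone.  [the storage bay: the cricket, the frog, the gecko | the lab module: the fly, the hawk, the snake, the worm]
11. Engineer goes to the lab module with the frog.  [the storage bay: the cricket, the gecko | the lab module: the fly, the frog, the hawk, the snake, the worm]
12. Engineer goes back to the storage bay alone.  [the storage bay: the cricket, the gecko | the lab module: the fly, the frog, the hawk, the snake, the worm]
13. Engineer goes to the lab module with the gecko.  [the storage bay: the cricket | the lab module: the fly, the frog, the gecko, the hawk, the snake, the worm]
14. Engineer goes back to the storage bay alone.  [the storage bay: the cricket | the lab module: the fly, the frog, the gecko, the hawk, the snake, the worm]
15. Engineer goes to the lab module with the cricket.  [the storage bay: — | the lab module: the cricket, the fly, the frog, the gecko, the hawk, the snake, the worm]

15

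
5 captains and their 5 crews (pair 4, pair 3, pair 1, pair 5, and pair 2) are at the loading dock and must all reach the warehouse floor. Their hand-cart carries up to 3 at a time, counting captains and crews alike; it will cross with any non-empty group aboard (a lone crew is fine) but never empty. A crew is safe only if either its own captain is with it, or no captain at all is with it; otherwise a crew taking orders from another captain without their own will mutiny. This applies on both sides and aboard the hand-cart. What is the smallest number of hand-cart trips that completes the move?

Counting alone: each trip to the warehouse floor takes at most 3 across and each return brings at least 1 back, so after t trips out (and t−1 returns) at most 3t − (t−1) of the 10 are across; that first reaches 10 at t = 5, so at least 9 crossings are needed.
The safety rule pushes this higher. Following every safe sequence of crossings, the most of the 10 that can be at the warehouse floor as the hand-cart arrives there on crossing 9 is 9 — never all 10.
So no plan with fewer than 11 crossings exists, and this one achieves 11:
1. captain 4 and crew 4 cross → the warehouse floor.
2. captain 4 crosses ← the loading dock.
3. crew 1, crew 3, and crew 5 cross → the warehouse floor.
4. crew 4 crosses ← the loading dock.
5. captain 1, captain 3, and captain 5 cross → the warehouse floor.
6. captain 3 and crew 3 cross ← the loading dock.
7. captain 2, captain 3, and captain 4 cross → the warehouse floor.
8. crew 1 crosses ← the loading dock.
9. crew 3 and crew 4 cross → the warehouse floor.
10. crew 4 crosses ← the loading dock.
11. crew 1, crew 2, and crew 4 cross → the warehouse floor.

11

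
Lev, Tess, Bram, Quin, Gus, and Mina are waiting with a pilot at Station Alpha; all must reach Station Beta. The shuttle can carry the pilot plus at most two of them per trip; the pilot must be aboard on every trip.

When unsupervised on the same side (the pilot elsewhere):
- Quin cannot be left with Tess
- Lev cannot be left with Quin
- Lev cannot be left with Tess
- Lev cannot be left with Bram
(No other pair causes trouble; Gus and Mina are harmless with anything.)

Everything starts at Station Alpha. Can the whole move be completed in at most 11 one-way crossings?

Yes — this plan uses 9 crossings (≤ 11):
1. Pilot goes to Station Beta with Lev and Tess.  [Station Alpha: Bram, Gus, Mina, Quin | Station Beta: Lev, Tess]
2. Pilot goes back to Station Alpha with Lev.  [Station Alpha: Bram, Gus, Lev, Mina, Quin | Station Beta: Tess]
3. Pilot goes to Station Beta with Bram and Lev.  [Station Alpha: Gus, Mina, Quin | Station Beta: Bram, Lev, Tess]
4. Pilot goes back to Station Alpha with Lev.  [Station Alpha: Gus, Lev, Mina, Quin | Station Beta: Bram, Tess]
5. Pilot goes to Station Beta with Gus and Lev.  [Station Alpha: Mina, Quin | Station Beta: Bram, Gus, Lev, Tess]
6. Pilot goes back to Station Alpha with Lev.  [Station Alpha: Lev, Mina, Quin | Station Beta: Bram, Gus, Tess]
7. Pilot goes to Station Beta with Lev and Mina.  [Station Alpha: Quin | Station Beta: Bram, Gus, Lev, Mina, Tess]
8. Pilot goes back to Station Alpha with Lev.  [Station Alpha: Lev, Quin | Station Beta: Bram, Gus, Mina, Tess]
9. Pilot goes to Station Beta with Lev and Quin.  [Station Alpha: — | Station Beta: Bram, Gus, Lev, Mina, Quin, Tess]

Yes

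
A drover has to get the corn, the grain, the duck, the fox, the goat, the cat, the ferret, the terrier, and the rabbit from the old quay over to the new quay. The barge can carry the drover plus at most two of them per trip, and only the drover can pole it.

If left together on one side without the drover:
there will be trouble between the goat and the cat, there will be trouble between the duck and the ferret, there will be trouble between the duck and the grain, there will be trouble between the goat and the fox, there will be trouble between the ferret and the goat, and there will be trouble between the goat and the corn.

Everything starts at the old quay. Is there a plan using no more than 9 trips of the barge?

No

Counting alone: the drover can take at most 2 across per trip to the new quay, so moving all 9 needs at least 5 loaded trips out, with a return between consecutive ones — at least 9 crossings.
The safety rule pushes this higher. Following every safe sequence of crossings, the most of the 9 that can be at the new quay as the barge arrives there on crossing 9 is 8 — never all 9.
So the move cannot be finished within 9 crossings. (The shortest complete plan takes 11:)
1. Drover goes to the new quay with the duck and the goat.  [the old quay: the cat, the corn, the ferret, the fox, the grain, the rabbit, the terrier | the new quay: the duck, the goat]
2. Drover goes back to the old quay alone.  [the old quay: the cat, the corn, the ferret, the fox, the grain, the rabbit, the terrier | the new quay: the duck, the goat]
3. Drover goes to the new quay with the grain.  [the old quay: the cat, the corn, the ferret, the fox, the rabbit, the terrier | the new quay: the duck, the goat, the grain]
4. Drover goes back to the old quay with the duck.  [the old quay: the cat, the corn, the duck, the ferret, the fox, the rabbit, the terrier | the new quay: the goat, the grain]
5. Drover goes to the new quay with the corn and the ferret.  [the old quay: the cat, the duck, the fox, the rabbit, the terrier | the new quay: the corn, the ferret, the goat, the grain]
6. Drover goes back to the old quay with the goat.  [the old quay: the cat, the duck, the fox, the goat, the rabbit, the terrier | the new quay: the corn, the ferret, the grain]
7. Drover goes to the new quay with the cat and the fox.  [the old quay: the duck, the goat, the rabbit, the terrier | the new quay: the cat, the corn, the ferret, the fox, the grain]
8. Drover goes back to the old quay alone.  [the old quay: the duck, the goat, the rabbit, the terrier | the new quay: the cat, the corn, the ferret, the fox, the grain]
9. Drover goes to the new quay with the rabbit and the terrier.  [the old quay: the duck, the goat | the new quay: the cat, the corn, the ferret, the fox, the grain, the rabbit, the terrier]
10. Drover goes back to the old quay alone.  [the old quay: the duck, the goat | the new quay: the cat, the corn, the ferret, the fox, the grain, the rabbit, the terrier]
11. Drover goes to the new quay with the duck and the goat.  [the old quay: — | the new quay: the cat, the corn, the duck, the ferret, the fox, the goat, the grain, the rabbit, the terrier]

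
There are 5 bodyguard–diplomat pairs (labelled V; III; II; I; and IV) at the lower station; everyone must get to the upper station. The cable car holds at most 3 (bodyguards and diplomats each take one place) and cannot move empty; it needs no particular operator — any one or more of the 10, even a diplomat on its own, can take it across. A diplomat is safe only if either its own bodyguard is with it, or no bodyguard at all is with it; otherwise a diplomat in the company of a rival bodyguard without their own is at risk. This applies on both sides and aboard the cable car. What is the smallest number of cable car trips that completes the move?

11

Counting alone: each trip to the upper station takes at most 3 across and each return brings at least 1 back, so after t trips out (and t−1 returns) at most 3t − (t−1) of the 10 are across; that first reaches 10 at t = 5, so at least 9 crossings are needed.
The safety rule pushes this higher. Following every safe sequence of crossings, the most of the 10 that can be at the upper station as the cable car arrives there on crossing 9 is 9 — never all 10.
So no plan with fewer than 11 crossings exists, and this one achieves 11:
1. bodyguard V and diplomat V cross → the upper station.
2. bodyguard V crosses ← the lower station.
3. diplomat I, diplomat II, and diplomat III cross → the upper station.
4. diplomat V crosses ← the lower station.
5. bodyguard I, bodyguard II, and bodyguard III cross → the upper station.
6. bodyguard III and diplomat III cross ← the lower station.
7. bodyguard III, bodyguard IV, and bodyguard V cross → the upper station.
8. diplomat II crosses ← the lower station.
9. diplomat III and diplomat V cross → the upper station.
10. diplomat V crosses ← the lower station.
11. diplomat II, diplomat IV, and diplomat V cross → the upper station.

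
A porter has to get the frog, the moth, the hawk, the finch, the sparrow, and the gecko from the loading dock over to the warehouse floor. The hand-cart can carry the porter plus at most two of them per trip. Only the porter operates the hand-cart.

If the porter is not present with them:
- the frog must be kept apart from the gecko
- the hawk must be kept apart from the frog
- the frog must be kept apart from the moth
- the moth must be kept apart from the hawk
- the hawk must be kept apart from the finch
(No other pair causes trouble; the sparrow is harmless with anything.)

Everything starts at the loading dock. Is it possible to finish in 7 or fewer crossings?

No

Counting alone: the porter can take at most 2 across per trip to the warehouse floor, so moving all 6 needs at least 3 loaded trips out, with a return between consecutive ones — at least 5 crossings.
The safety rule pushes this higher. Following every safe sequence of crossings, the most of the 6 that can be at the warehouse floor as the hand-cart arrives there on crossings 5, 7 is 4, 5 respectively — never all 6.
So the move cannot be finished within 7 crossings. (The shortest complete plan takes 9:)
1. Porter goes to the warehouse floor with the frog and the hawk.
2. Porter goes back to the loading dock with the frog.
3. Porter goes to the warehouse floor with the finch and the frog.
4. Porter goes back to the loading dock with the hawk.
5. Porter goes to the warehouse floor with the moth and the sparrow.
6. Porter goes back to the loading dock with the frog.
7. Porter goes to the warehouse floor with the frog and the gecko.
8. Porter goes back to the loading dock with the frog.
9. Porter goes to the warehouse floor with the frog and the hawk.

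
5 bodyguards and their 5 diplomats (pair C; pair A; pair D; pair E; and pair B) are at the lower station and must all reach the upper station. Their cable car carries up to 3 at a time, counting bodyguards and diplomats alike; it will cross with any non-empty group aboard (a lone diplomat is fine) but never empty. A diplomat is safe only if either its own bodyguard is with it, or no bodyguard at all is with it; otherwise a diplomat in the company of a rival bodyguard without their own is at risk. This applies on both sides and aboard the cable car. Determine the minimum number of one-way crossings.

Counting alone: each trip to the upper station takes at most 3 across and each return brings at least 1 back, so after t trips out (and t−1 returns) at most 3t − (t−1) of the 10 are across; that first reaches 10 at t = 5, so at least 9 crossings are needed.
The safety rule pushes this higher. Following every safe sequence of crossings, the most of the 10 that can be at the upper station as the cable car arrives there on crossing 9 is 9 — never all 10.
So no plan with fewer than 11 crossings exists, and this one achieves 11:
1. bodyguard C and diplomat C cross → the upper station.
2. bodyguard C crosses ← the lower station.
3. diplomat A, diplomat D, and diplomat E cross → the upper station.
4. diplomat C crosses ← the lower station.
5. bodyguard A, bodyguard D, and bodyguard E cross → the upper station.
6. bodyguard A and diplomat A cross ← the lower station.
7. bodyguard A, bodyguard B, and bodyguard C cross → the upper station.
8. diplomat D crosses ← the lower station.
9. diplomat A and diplomat C cross → the upper station.
10. diplomat C crosses ← the lower station.
11. diplomat B, diplomat C, and diplomat D cross → the upper station.

11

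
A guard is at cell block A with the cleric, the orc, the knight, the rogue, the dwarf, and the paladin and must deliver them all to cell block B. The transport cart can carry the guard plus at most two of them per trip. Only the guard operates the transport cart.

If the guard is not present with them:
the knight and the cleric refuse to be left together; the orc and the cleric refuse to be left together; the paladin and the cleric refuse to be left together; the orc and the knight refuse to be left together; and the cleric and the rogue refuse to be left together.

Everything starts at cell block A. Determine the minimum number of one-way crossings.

9

Counting alone: the guard can take at most 2 across per trip to cell block B, so moving all 6 needs at least 3 loaded trips out, with a return between consecutive ones — at least 5 crossings.
The safety rule pushes this higher. Following every safe sequence of crossings, the most of the 6 that can be at cell block B as the transport cart arrives there on crossings 5, 7 is 4, 5 respectively — never all 6.
So no plan with fewer than 9 crossings exists, and this one achieves 9:
1. Guard goes to cell block B with the cleric and the orc.
2. Guard goes back to cell block A with the cleric.
3. Guard goes to cell block B with the cleric and the rogue.
4. Guard goes back to cell block A with the cleric.
5. Guard goes to cell block B with the cleric and the dwarf.
6. Guard goes back to cell block A with the cleric.
7. Guard goes to cell block B with the cleric and the paladin.
8. Guard goes back to cell block A with the cleric.
9. Guard goes to cell block B with the cleric and the knight.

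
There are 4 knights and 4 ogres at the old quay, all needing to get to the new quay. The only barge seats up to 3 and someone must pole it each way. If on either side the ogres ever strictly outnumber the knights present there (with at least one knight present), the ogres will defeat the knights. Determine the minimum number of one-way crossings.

9

Counting alone: each trip to the new quay takes at most 3 across and each return brings at least 1 back, so after t trips out (and t−1 returns) at most 3t − (t−1) of the 8 are across; that first reaches 8 at t = 4, so at least 7 crossings are needed.
The safety rule pushes this higher. Following every safe sequence of crossings, the most of the 8 that can be at the new quay as the barge arrives there on crossing 7 is 7 — never all 8.
So no plan with fewer than 9 crossings exists, and this one achieves 9:
1. 2 ogres → the new quay.  (the old quay: 4K 2O; the new quay: 0K 2O)
2. 1 ogre ← the old quay.  (the old quay: 4K 3O; the new quay: 0K 1O)
3. 3 ogres → the new quay.  (the old quay: 4K 0O; the new quay: 0K 4O)
4. 1 ogre ← the old quay.  (the old quay: 4K 1O; the new quay: 0K 3O)
5. 3 knights → the new quay.  (the old quay: 1K 1O; the new quay: 3K 3O)
6. 1 knight and 1 ogre ← the old quay.  (the old quay: 2K 2O; the new quay: 2K 2O)
7. 2 knights → the new quay.  (the old quay: 0K 2O; the new quay: 4K 2O)
8. 1 ogre ← the old quay.  (the old quay: 0K 3O; the new quay: 4K 1O)
9. 3 ogres → the new quay.  (the old quay: 0K 0O; the new quay: 4K 4O)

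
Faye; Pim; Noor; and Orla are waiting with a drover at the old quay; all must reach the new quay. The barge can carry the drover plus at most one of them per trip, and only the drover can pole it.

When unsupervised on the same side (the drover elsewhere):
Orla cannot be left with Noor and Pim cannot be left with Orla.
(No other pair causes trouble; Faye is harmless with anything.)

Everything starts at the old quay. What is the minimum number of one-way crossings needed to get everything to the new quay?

9

Counting alone: the drover can take at most 1 across per trip to the new quay, so moving all 4 needs at least 4 loaded trips out, with a return between consecutive ones — at least 7 crossings.
The safety rule pushes this higher. Following every safe sequence of crossings, the most of the 4 that can be at the new quay as the barge arrives there on crossing 7 is 3 — never all 4.
So no plan with fewer than 9 crossings exists, and this one achieves 9:
1. Drover goes to the new quay with Orla.
2. Drover goes back to the old quay alone.
3. Drover goes to the new quay with Faye.
4. Drover goes back to the old quay alone.
5. Drover goes to the new quay with Pim.
6. Drover goes back to the old quay with Orla.
7. Drover goes to the new quay with Noor.
8. Drover goes back to the old quay alone.
9. Drover goes to the new quay with Orla.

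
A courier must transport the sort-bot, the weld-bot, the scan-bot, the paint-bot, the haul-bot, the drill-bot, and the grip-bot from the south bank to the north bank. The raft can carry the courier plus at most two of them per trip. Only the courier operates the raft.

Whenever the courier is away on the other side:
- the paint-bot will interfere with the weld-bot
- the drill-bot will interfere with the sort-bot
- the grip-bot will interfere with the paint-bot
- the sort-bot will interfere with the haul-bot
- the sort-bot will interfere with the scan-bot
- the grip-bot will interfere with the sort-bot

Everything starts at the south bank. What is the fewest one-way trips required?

Counting alone: the courier can take at most 2 across per trip to the north bank, so moving all 7 needs at least 4 loaded trips out, with a return between consecutive ones — at least 7 crossings.
The safety rule pushes this higher. Following every safe sequence of crossings, the most of the 7 that can be at the north bank as the raft arrives there on crossing 7 is 6 — never all 7.
So no plan with fewer than 9 crossings exists, and this one achieves 9:
1. Courier goes to the north bank with the paint-bot and the sort-bot.  [the south bank: the drill-bot, the grip-bot, the haul-bot, the scan-bot, the weld-bot | the north bank: the paint-bot, the sort-bot]
2. Courier goes back to the south bank alone.  [the south bank: the drill-bot, the grip-bot, the haul-bot, the scan-bot, the weld-bot | the north bank: the paint-bot, the sort-bot]
3. Courier goes to the north bank with the weld-bot.  [the south bank: the drill-bot, the grip-bot, the haul-bot, the scan-bot | the north bank: the paint-bot, the sort-bot, the weld-bot]
4. Courier goes back to the south bank with the paint-bot.  [the south bank: the drill-bot, the grip-bot, the haul-bot, the paint-bot, the scan-bot | the north bank: the sort-bot, the weld-bot]
5. Courier goes to the north bank with the grip-bot and the scan-bot.  [the south bank: the drill-bot, the haul-bot, the paint-bot | the north bank: the grip-bot, the scan-bot, the sort-bot, the weld-bot]
6. Courier goes back to the south bank with the sort-bot.  [the south bank: the drill-bot, the haul-bot, the paint-bot, the sort-bot | the north bank: the grip-bot, the scan-bot, the weld-bot]
7. Courier goes to the north bank with the drill-bot and the haul-bot.  [the south bank: the paint-bot, the sort-bot | the north bank: the drill-bot, the grip-bot, the haul-bot, the scan-bot, the weld-bot]
8. Courier goes back to the south bank alone.  [the south bank: the paint-bot, the sort-bot | the north bank: the drill-bot, the grip-bot, the haul-bot, the scan-bot, the weld-bot]
9. Courier goes to the north bank with the paint-bot and the sort-bot.  [the south bank: — | the north bank: the drill-bot, the grip-bot, the haul-bot, the paint-bot, the scan-bot, the sort-bot, the weld-bot]

9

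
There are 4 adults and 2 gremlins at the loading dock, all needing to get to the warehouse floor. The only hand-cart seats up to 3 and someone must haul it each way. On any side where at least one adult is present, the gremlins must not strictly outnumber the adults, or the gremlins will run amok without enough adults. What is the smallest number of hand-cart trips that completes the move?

Counting alone: each trip to the warehouse floor takes at most 3 across and each return brings at least 1 back, so after t trips out (and t−1 returns) at most 3t − (t−1) of the 6 are across; that first reaches 6 at t = 3, so at least 5 crossings are needed.
The plan below uses exactly 5 crossings, so it is optimal:
1. 2 gremlins → the warehouse floor.  (the loading dock: 4A 0G; the warehouse floor: 0A 2G)
2. 1 gremlin ← the loading dock.  (the loading dock: 4A 1G; the warehouse floor: 0A 1G)
3. 2 adults and 1 gremlin → the warehouse floor.  (the loading dock: 2A 0G; the warehouse floor: 2A 2G)
4. 1 gremlin ← the loading dock.  (the loading dock: 2A 1G; the warehouse floor: 2A 1G)
5. 2 adults and 1 gremlin → the warehouse floor.  (the loading dock: 0A 0G; the warehouse floor: 4A 2G)

5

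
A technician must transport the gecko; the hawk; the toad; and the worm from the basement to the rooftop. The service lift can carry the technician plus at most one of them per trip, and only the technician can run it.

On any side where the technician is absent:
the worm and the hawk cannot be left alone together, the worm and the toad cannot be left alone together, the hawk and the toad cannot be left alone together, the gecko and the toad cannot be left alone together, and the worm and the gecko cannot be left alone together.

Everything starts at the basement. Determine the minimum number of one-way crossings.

impossible

Whatever the first load, the items left behind include a forbidden pair without the technician. No opening move is safe, so no plan exists.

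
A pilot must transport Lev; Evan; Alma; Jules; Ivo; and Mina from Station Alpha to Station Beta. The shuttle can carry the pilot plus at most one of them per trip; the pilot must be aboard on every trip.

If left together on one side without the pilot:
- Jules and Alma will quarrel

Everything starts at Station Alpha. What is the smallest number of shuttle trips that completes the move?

Counting alone: the pilot can take at most 1 across per trip to Station Beta, so moving all 6 needs at least 6 loaded trips out, with a return between consecutive ones — at least 11 crossings.
The plan below uses exactly 11 crossings, so it is optimal:
1. Pilot goes to Station Beta with Alma.  [Station Alpha: Evan, Ivo, Jules, Lev, Mina | Station Beta: Alma]
2. Pilot goes back to Station Alpha alone.  [Station Alpha: Evan, Ivo, Jules, Lev, Mina | Station Beta: Alma]
3. Pilot goes to Station Beta with Lev.  [Station Alpha: Evan, Ivo, Jules, Mina | Station Beta: Alma, Lev]
4. Pilot goes back to Station Alpha alone.  [Station Alpha: Evan, Ivo, Jules, Mina | Station Beta: Alma, Lev]
5. Pilot goes to Station Beta with Evan.  [Station Alpha: Ivo, Jules, Mina | Station Beta: Alma, Evan, Lev]
6. Pilot goes back to Station Alpha alone.  [Station Alpha: Ivo, Jules, Mina | Station Beta: Alma, Evan, Lev]
7. Pilot goes to Station Beta with Ivo.  [Station Alpha: Jules, Mina | Station Beta: Alma, Evan, Ivo, Lev]
8. Pilot goes back to Station Alpha alone.  [Station Alpha: Jules, Mina | Station Beta: Alma, Evan, Ivo, Lev]
9. Pilot goes to Station Beta with Mina.  [Station Alpha: Jules | Station Beta: Alma, Evan, Ivo, Lev, Mina]
10. Pilot goes back to Station Alpha alone.  [Station Alpha: Jules | Station Beta: Alma, Evan, Ivo, Lev, Mina]
11. Pilot goes to Station Beta with Jules.  [Station Alpha: — | Station Beta: Alma, Evan, Ivo, Jules, Lev, Mina]

11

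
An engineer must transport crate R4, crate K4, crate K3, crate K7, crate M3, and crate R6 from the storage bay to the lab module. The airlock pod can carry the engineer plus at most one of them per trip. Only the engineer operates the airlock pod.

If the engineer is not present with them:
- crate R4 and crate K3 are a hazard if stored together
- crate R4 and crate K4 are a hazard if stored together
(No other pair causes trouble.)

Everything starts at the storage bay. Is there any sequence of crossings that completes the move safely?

1. Engineer goes to the lab module with crate R4.
2. Engineer goes back to the storage bay alone.
3. Engineer goes to the lab module with crate K4.
4. Engineer goes back to the storage bay with crate R4.
5. Engineer goes to the lab module with crate K3.
6. Engineer goes back to the storage bay alone.
7. Engineer goes to the lab module with crate K7.
8. Engineer goes back to the storage bay alone.
9. Engineer goes to the lab module with crate M3.
10. Engineer goes back to the storage bay alone.
11. Engineer goes to the lab module with crate R6.
12. Engineer goes back to the storage bay alone.
13. Engineer goes to the lab module with crate R4.

Yes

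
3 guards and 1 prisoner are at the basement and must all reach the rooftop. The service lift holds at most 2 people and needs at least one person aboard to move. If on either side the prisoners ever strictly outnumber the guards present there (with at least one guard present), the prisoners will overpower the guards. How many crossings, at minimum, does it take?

5

Counting alone: each trip to the rooftop takes at most 2 across and each return brings at least 1 back, so after t trips out (and t−1 returns) at most 2t − (t−1) of the 4 are across; that first reaches 4 at t = 3, so at least 5 crossings are needed.
The plan below uses exactly 5 crossings, so it is optimal:
1. 1 guard and 1 prisoner → the rooftop.  (the basement: 2G 0P; the rooftop: 1G 1P)
2. 1 prisoner ← the basement.  (the basement: 2G 1P; the rooftop: 1G 0P)
3. 1 guard and 1 prisoner → the rooftop.  (the basement: 1G 0P; the rooftop: 2G 1P)
4. 1 prisoner ← the basement.  (the basement: 1G 1P; the rooftop: 2G 0P)
5. 1 guard and 1 prisoner → the rooftop.  (the basement: 0G 0P; the rooftop: 3G 1P)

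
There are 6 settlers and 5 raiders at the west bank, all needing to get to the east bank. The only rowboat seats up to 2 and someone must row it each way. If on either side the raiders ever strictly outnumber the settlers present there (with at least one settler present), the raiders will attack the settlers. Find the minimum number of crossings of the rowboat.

Counting alone: each trip to the east bank takes at most 2 across and each return brings at least 1 back, so after t trips out (and t−1 returns) at most 2t − (t−1) of the 11 are across; that first reaches 11 at t = 10, so at least 19 crossings are needed.
The plan below uses exactly 19 crossings, so it is optimal:
1. 2 raiders → the east bank.  (the west bank: 6S 3R; the east bank: 0S 2R)
2. 1 raider ← the west bank.  (the west bank: 6S 4R; the east bank: 0S 1R)
3. 2 raiders → the east bank.  (the west bank: 6S 2R; the east bank: 0S 3R)
4. 1 raider ← the west bank.  (the west bank: 6S 3R; the east bank: 0S 2R)
5. 2 settlers → the east bank.  (the west bank: 4S 3R; the east bank: 2S 2R)
6. 1 raider ← the west bank.  (the west bank: 4S 4R; the east bank: 2S 1R)
7. 1 settler and 1 raider → the east bank.  (the west bank: 3S 3R; the east bank: 3S 2R)
8. 1 settler ← the west bank.  (the west bank: 4S 3R; the east bank: 2S 2R)
9. 1 settler and 1 raider → the east bank.  (the west bank: 3S 2R; the east bank: 3S 3R)
10. 1 raider ← the west bank.  (the west bank: 3S 3R; the east bank: 3S 2R)
11. 1 settler and 1 raider → the east bank.  (the west bank: 2S 2R; the east bank: 4S 3R)
12. 1 settler ← the west bank.  (the west bank: 3S 2R; the east bank: 3S 3R)
13. 1 settler and 1 raider → the east bank.  (the west bank: 2S 1R; the east bank: 4S 4R)
14. 1 raider ← the west bank.  (the west bank: 2S 2R; the east bank: 4S 3R)
15. 1 settler and 1 raider → the east bank.  (the west bank: 1S 1R; the east bank: 5S 4R)
16. 1 settler ← the west bank.  (the west bank: 2S 1R; the east bank: 4S 4R)
17. 1 settler and 1 raider → the east bank.  (the west bank: 1S 0R; the east bank: 5S 5R)
18. 1 raider ← the west bank.  (the west bank: 1S 1R; the east bank: 5S 4R)
19. 1 settler and 1 raider → the east bank.  (the west bank: 0S 0R; the east bank: 6S 5R)

19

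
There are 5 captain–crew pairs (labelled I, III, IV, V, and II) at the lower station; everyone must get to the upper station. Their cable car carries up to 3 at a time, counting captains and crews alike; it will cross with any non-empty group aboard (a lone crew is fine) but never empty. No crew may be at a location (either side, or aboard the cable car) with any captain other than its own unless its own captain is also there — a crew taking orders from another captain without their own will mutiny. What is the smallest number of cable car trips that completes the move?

11

Counting alone: each trip to the upper station takes at most 3 across and each return brings at least 1 back, so after t trips out (and t−1 returns) at most 3t − (t−1) of the 10 are across; that first reaches 10 at t = 5, so at least 9 crossings are needed.
The safety rule pushes this higher. Following every safe sequence of crossings, the most of the 10 that can be at the upper station as the cable car arrives there on crossing 9 is 9 — never all 10.
So no plan with fewer than 11 crossings exists, and this one achieves 11:
1. captain I and crew I cross → the upper station.
2. captain I crosses ← the lower station.
3. crew III, crew IV, and crew V cross → the upper station.
4. crew I crosses ← the lower station.
5. captain III, captain IV, and captain V cross → the upper station.
6. captain III and crew III cross ← the lower station.
7. captain I, captain II, and captain III cross → the upper station.
8. crew IV crosses ← the lower station.
9. crew I and crew III cross → the upper station.
10. crew I crosses ← the lower station.
11. crew I, crew II, and crew IV cross → the upper station.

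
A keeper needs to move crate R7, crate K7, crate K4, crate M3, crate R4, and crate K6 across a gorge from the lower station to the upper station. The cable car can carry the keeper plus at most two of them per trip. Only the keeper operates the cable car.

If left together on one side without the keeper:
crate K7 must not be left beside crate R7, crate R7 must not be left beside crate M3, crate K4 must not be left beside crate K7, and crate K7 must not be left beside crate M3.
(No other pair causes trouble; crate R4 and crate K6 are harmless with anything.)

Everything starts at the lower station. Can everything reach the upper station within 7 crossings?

No

Counting alone: the keeper can take at most 2 across per trip to the upper station, so moving all 6 needs at least 3 loaded trips out, with a return between consecutive ones — at least 5 crossings.
The safety rule pushes this higher. Following every safe sequence of crossings, the most of the 6 that can be at the upper station as the cable car arrives there on crossings 5, 7 is 4, 5 respectively — never all 6.
So the move cannot be finished within 7 crossings. (The shortest complete plan takes 9:)
1. Keeper goes to the upper station with crate K7 and crate R7.  [the lower station: crate K4, crate K6, crate M3, crate R4 | the upper station: crate K7, crate R7]
2. Keeper goes back to the lower station with crate R7.  [the lower station: crate K4, crate K6, crate M3, crate R4, crate R7 | the upper station: crate K7]
3. Keeper goes to the upper station with crate K4 and crate R7.  [the lower station: crate K6, crate M3, crate R4 | the upper station: crate K4, crate K7, crate R7]
4. Keeper goes back to the lower station with crate K7.  [the lower station: crate K6, crate K7, crate M3, crate R4 | the upper station: crate K4, crate R7]
5. Keeper goes to the upper station with crate K7 and crate R4.  [the lower station: crate K6, crate M3 | the upper station: crate K4, crate K7, crate R4, crate R7]
6. Keeper goes back to the lower station with crate K7.  [the lower station: crate K6, crate K7, crate M3 | the upper station: crate K4, crate R4, crate R7]
7. Keeper goes to the upper station with crate K6 and crate K7.  [the lower station: crate M3 | the upper station: crate K4, crate K6, crate K7, crate R4, crate R7]
8. Keeper goes back to the lower station with crate K7.  [the lower station: crate K7, crate M3 | the upper station: crate K4, crate K6, crate R4, crate R7]
9. Keeper goes to the upper station with crate K7 and crate M3.  [the lower station: — | the upper station: crate K4, crate K6, crate K7, crate M3, crate R4, crate R7]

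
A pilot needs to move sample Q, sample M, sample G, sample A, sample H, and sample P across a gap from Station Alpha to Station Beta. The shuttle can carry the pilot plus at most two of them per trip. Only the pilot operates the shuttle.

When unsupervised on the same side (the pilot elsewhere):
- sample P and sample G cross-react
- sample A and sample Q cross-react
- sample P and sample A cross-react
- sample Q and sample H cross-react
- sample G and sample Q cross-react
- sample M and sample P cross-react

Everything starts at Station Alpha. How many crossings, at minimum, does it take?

7

Counting alone: the pilot can take at most 2 across per trip to Station Beta, so moving all 6 needs at least 3 loaded trips out, with a return between consecutive ones — at least 5 crossings.
The safety rule pushes this higher. Following every safe sequence of crossings, the most of the 6 that can be at Station Beta as the shuttle arrives there on crossing 5 is 4 — never all 6.
So no plan with fewer than 7 crossings exists, and this one achieves 7:
1. Pilot goes to Station Beta with sample P and sample Q.  [Station Alpha: sample A, sample G, sample H, sample M | Station Beta: sample P, sample Q]
2. Pilot goes back to Station Alpha alone.  [Station Alpha: sample A, sample G, sample H, sample M | Station Beta: sample P, sample Q]
3. Pilot goes to Station Beta with sample G and sample M.  [Station Alpha: sample A, sample H | Station Beta: sample G, sample M, sample P, sample Q]
4. Pilot goes back to Station Alpha with sample P and sample Q.  [Station Alpha: sample A, sample H, sample P, sample Q | Station Beta: sample G, sample M]
5. Pilot goes to Station Beta with sample A and sample H.  [Station Alpha: sample P, sample Q | Station Beta: sample A, sample G, sample H, sample M]
6. Pilot goes back to Station Alpha alone.  [Station Alpha: sample P, sample Q | Station Beta: sample A, sample G, sample H, sample M]
7. Pilot goes to Station Beta with sample P and sample Q.  [Station Alpha: — | Station Beta: sample A, sample G, sample H, sample M, sample P, sample Q]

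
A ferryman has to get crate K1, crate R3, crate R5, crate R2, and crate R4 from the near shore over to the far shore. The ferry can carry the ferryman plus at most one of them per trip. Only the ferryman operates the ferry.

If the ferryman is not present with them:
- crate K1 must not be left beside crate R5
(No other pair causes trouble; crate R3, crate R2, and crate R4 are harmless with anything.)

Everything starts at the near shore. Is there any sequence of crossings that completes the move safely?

1. Ferryman goes to the far shore with crate K1.  [the near shore: crate R2, crate R3, crate R4, crate R5 | the far shore: crate K1]
2. Ferryman goes back to the near shore alone.  [the near shore: crate R2, crate R3, crate R4, crate R5 | the far shore: crate K1]
3. Ferryman goes to the far shore with crate R3.  [the near shore: crate R2, crate R4, crate R5 | the far shore: crate K1, crate R3]
4. Ferryman goes back to the near shore alone.  [the near shore: crate R2, crate R4, crate R5 | the far shore: crate K1, crate R3]
5. Ferryman goes to the far shore with crate R2.  [the near shore: crate R4, crate R5 | the far shore: crate K1, crate R2, crate R3]
6. Ferryman goes back to the near shore alone.  [the near shore: crate R4, crate R5 | the far shore: crate K1, crate R2, crate R3]
7. Ferryman goes to the far shore with crate R4.  [the near shore: crate R5 | the far shore: crate K1, crate R2, crate R3, crate R4]
8. Ferryman goes back to the near shore alone.  [the near shore: crate R5 | the far shore: crate K1, crate R2, crate R3, crate R4]
9. Ferryman goes to the far shore with crate R5.  [the near shore: — | the far shore: crate K1, crate R2, crate R3, crate R4, crate R5]

Yes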